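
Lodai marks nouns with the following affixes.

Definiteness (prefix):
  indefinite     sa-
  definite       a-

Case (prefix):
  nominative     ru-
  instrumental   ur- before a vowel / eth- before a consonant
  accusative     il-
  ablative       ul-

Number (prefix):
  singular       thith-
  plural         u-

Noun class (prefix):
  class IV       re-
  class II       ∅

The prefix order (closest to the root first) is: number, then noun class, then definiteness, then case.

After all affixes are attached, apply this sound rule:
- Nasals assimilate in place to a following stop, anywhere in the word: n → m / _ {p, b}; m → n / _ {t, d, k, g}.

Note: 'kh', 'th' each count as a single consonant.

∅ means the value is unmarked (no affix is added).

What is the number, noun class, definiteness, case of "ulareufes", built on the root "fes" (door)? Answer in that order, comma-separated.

plural, class IV, definite, ablative

Segment: ul-a-re-u-fes.
number: u- → plural.
noun class: re- → class IV.
definiteness: a- → definite.
case: ul- → ablative.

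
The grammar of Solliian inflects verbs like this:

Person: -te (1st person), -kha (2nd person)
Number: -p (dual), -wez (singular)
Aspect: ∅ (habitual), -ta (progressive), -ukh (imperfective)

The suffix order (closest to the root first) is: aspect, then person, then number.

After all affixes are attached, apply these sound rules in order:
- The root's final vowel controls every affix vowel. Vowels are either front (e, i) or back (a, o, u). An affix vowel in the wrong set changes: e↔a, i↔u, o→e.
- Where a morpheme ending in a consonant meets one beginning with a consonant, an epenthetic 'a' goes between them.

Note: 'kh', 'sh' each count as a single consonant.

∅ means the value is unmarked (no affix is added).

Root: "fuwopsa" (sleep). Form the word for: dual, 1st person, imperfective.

fuwopsaukhatap

Attach aspect imperfective -ukh → fuwopsaukh.
Attach person 1st person -te → fuwopsaukhte.
Attach number dual -p → fuwopsaukhtep.
Apply vowel harmony: fuwopsaukhtep → fuwopsaukhtap.
Apply epenthesis: fuwopsaukhtap → fuwopsaukhatap.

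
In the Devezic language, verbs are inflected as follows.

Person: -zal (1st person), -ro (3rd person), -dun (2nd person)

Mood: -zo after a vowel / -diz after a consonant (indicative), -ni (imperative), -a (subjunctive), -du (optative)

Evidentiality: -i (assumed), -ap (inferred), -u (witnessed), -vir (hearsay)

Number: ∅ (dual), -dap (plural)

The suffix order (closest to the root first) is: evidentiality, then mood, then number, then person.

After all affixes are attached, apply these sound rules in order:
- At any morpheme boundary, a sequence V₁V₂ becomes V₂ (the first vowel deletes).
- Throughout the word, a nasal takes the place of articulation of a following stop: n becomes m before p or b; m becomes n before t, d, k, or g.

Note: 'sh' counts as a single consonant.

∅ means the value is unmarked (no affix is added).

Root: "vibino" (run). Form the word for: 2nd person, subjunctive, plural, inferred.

vibinapadapdun

Attach evidentiality inferred -ap → vibinoap.
Attach mood subjunctive -a → vibinoapa.
Attach number plural -dap → vibinoapadap.
Attach person 2nd person -dun → vibinoapadapdun.
Apply vowel deletion: vibinoapadapdun → vibinapadapdun.
Nasal assimilation: no change.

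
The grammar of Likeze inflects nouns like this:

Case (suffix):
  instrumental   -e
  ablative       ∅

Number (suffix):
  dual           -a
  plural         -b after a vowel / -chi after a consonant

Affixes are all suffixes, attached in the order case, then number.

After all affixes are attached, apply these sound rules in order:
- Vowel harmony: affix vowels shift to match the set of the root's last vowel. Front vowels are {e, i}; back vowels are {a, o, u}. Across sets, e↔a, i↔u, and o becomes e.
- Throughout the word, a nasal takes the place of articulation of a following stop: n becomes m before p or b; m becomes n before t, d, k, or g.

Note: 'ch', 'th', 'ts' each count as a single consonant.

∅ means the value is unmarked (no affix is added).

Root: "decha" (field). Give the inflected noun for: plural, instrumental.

Attach case instrumental -e → dechae.
Attach number plural -b (after vowel 'e') → dechaeb.
Apply vowel harmony: dechaeb → dechaab.
Nasal assimilation: no change.

dechaab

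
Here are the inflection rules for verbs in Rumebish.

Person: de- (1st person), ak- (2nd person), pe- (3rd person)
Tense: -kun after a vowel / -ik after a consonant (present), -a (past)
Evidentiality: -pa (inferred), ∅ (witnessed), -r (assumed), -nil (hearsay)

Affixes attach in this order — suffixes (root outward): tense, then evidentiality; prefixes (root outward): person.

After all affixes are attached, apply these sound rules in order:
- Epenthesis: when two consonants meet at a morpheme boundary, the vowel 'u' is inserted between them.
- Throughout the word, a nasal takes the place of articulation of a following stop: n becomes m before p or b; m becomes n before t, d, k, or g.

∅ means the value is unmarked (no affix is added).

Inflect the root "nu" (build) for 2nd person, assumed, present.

akunukunur

Attach tense present -kun (after vowel 'u') → nukun.
Attach evidentiality assumed -r → nukunr.
Attach person 2nd person ak- → aknukunr.
Apply epenthesis: aknukunr → akunukunur.
Nasal assimilation: no change.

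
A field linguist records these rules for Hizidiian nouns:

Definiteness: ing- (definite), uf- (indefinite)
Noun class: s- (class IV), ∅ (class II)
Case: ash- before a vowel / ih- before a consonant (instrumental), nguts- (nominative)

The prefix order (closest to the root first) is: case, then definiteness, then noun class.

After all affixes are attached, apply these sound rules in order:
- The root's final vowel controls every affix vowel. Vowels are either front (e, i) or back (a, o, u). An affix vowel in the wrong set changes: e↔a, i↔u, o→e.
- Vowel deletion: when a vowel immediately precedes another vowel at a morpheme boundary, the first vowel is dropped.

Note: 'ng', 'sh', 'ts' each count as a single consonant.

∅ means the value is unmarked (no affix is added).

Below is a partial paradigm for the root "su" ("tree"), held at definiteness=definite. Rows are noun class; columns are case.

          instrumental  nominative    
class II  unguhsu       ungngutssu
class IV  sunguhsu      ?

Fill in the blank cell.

Attach case nominative nguts- → ngutssu.
Attach definiteness definite ing- → ingngutssu.
Attach noun class class IV s- → singngutssu.
Apply vowel harmony: singngutssu → sungngutssu.
Vowel deletion: no change.

sungngutssu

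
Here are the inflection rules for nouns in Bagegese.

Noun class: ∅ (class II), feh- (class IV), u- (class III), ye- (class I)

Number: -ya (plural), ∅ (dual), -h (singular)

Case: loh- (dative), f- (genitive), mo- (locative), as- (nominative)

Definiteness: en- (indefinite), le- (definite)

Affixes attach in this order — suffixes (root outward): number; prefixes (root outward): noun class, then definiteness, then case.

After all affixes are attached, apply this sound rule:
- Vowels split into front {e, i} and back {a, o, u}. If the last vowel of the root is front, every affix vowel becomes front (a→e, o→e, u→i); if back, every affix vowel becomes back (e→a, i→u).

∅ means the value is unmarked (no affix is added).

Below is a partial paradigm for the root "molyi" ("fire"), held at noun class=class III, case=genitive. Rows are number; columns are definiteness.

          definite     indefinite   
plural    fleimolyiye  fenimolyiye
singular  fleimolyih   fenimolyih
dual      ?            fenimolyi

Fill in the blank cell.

fleimolyi

Attach noun class class III u- → umolyi.
number = dual: zero marking, form stays umolyi.
Attach definiteness definite le- → leumolyi.
Attach case genitive f- → fleumolyi.
Apply vowel harmony: fleumolyi → fleimolyi.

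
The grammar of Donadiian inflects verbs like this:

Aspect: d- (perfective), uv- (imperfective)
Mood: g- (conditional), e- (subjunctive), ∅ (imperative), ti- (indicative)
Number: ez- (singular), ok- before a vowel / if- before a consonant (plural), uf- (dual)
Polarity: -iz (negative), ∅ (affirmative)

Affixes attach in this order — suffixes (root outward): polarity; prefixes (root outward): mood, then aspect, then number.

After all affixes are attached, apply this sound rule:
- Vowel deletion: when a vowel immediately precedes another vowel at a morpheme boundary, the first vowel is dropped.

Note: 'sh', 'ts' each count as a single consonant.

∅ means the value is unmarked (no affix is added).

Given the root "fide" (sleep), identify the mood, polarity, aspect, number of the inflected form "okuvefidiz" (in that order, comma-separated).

subjunctive, negative, imperfective, plural

Segment: ok-uv-e-fide-iz.
mood: e- → subjunctive.
polarity: -iz → negative.
aspect: uv- → imperfective.
number: ok/if- → plural.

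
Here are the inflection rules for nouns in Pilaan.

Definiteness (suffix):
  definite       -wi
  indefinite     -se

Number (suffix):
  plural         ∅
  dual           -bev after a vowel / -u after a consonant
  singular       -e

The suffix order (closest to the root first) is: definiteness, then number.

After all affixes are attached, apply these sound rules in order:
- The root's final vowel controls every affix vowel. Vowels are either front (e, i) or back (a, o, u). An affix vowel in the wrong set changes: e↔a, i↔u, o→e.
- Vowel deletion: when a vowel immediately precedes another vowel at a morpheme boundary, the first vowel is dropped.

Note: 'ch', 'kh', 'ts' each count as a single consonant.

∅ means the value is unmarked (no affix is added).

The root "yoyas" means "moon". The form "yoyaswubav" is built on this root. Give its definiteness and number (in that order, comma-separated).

definite, dual

Segment: yoyas-wi-bev.
definiteness: -wi → definite.
number: -bev/u → dual.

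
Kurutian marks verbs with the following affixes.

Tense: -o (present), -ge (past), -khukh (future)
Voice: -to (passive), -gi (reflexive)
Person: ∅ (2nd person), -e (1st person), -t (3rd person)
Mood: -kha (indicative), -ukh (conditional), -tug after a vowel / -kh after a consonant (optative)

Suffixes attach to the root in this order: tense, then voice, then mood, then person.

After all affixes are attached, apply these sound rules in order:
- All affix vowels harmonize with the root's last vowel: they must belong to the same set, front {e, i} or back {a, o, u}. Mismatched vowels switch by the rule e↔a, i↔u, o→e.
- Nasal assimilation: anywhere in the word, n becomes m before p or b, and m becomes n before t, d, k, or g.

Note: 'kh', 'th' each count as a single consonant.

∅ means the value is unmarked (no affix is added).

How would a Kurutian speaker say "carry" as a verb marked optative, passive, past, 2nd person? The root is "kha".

khagatotug

Attach tense past -ge → khage.
Attach voice passive -to → khageto.
Attach mood optative -tug (after vowel 'o') → khagetotug.
person = 2nd person: zero marking, form stays khagetotug.
Apply vowel harmony: khagetotug → khagatotug.
Nasal assimilation: no change.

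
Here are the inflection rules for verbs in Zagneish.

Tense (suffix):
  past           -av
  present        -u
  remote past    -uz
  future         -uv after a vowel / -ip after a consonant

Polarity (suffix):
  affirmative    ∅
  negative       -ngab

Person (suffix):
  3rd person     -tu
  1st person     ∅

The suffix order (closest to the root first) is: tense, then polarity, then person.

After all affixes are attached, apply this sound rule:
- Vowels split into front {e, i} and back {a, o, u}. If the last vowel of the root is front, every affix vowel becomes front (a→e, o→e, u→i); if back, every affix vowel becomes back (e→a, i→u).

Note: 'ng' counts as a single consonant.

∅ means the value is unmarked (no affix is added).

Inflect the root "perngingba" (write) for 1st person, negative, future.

perngingbauvngab

Attach tense future -uv (after vowel 'a') → perngingbauv.
Attach polarity negative -ngab → perngingbauvngab.
person = 1st person: zero marking, form stays perngingbauvngab.
Vowel harmony: no change.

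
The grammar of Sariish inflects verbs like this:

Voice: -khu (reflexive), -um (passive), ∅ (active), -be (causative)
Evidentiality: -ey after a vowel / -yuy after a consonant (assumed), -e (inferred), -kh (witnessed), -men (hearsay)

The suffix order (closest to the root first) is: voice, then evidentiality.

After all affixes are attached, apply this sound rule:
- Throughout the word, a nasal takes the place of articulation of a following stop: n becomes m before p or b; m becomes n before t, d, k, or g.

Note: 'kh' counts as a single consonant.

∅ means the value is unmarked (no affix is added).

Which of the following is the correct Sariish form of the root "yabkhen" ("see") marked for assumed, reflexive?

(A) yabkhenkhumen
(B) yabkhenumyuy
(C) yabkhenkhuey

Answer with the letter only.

Attach voice reflexive -khu → yabkhenkhu.
Attach evidentiality assumed -ey (after vowel 'u') → yabkhenkhuey.
Nasal assimilation: no change.
So the correct form is yabkhenkhuey, option (C).
(B) yabkhenumyuy is wrong: it uses passive instead of reflexive for voice.
(A) yabkhenkhumen is wrong: it uses hearsay instead of assumed for evidentiality.

C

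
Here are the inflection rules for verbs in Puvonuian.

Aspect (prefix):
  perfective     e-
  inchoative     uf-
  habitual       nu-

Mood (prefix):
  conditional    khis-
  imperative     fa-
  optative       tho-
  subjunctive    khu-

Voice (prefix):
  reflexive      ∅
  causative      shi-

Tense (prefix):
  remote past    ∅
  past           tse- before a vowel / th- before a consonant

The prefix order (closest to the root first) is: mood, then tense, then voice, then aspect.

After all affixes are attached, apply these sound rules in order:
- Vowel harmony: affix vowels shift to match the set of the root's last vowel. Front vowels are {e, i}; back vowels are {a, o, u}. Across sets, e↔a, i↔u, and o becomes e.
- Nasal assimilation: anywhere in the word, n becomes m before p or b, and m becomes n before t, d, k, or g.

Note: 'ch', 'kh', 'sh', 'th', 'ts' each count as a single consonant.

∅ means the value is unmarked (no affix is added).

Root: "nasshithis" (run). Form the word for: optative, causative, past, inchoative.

ifshiththenasshithis

Attach mood optative tho- → thonasshithis.
Attach tense past th- (before consonant 'th') → ththonasshithis.
Attach voice causative shi- → shiththonasshithis.
Attach aspect inchoative uf- → ufshiththonasshithis.
Apply vowel harmony: ufshiththonasshithis → ifshiththenasshithis.
Nasal assimilation: no change.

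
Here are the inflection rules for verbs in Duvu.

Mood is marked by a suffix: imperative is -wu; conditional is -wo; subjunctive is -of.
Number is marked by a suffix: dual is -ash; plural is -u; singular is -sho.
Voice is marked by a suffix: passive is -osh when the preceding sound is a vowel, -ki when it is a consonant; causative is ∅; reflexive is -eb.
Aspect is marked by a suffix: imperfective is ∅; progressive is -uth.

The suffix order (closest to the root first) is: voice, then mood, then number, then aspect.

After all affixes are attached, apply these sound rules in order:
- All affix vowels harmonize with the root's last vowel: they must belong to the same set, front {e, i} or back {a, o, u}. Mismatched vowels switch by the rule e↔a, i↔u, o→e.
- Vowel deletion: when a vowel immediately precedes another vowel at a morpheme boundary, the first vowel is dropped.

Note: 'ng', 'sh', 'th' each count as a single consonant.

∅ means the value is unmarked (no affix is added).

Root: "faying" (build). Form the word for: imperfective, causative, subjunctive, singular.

fayingefshe

voice = causative: zero marking, form stays faying.
Attach mood subjunctive -of → fayingof.
Attach number singular -sho → fayingofsho.
aspect = imperfective: zero marking, form stays fayingofsho.
Apply vowel harmony: fayingofsho → fayingefshe.
Vowel deletion: no change.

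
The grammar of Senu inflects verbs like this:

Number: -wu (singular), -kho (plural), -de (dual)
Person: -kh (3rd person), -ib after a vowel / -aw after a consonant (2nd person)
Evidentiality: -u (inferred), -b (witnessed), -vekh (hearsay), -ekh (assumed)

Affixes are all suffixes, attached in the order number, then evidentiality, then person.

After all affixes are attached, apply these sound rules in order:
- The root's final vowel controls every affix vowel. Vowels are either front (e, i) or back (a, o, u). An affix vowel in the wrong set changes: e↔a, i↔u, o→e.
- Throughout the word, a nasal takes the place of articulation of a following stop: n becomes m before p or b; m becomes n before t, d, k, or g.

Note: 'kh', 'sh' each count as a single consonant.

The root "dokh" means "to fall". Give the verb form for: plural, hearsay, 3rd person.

dokhkhovakhkh

Attach number plural -kho → dokhkho.
Attach evidentiality hearsay -vekh → dokhkhovekh.
Attach person 3rd person -kh → dokhkhovekhkh.
Apply vowel harmony: dokhkhovekhkh → dokhkhovakhkh.
Nasal assimilation: no change.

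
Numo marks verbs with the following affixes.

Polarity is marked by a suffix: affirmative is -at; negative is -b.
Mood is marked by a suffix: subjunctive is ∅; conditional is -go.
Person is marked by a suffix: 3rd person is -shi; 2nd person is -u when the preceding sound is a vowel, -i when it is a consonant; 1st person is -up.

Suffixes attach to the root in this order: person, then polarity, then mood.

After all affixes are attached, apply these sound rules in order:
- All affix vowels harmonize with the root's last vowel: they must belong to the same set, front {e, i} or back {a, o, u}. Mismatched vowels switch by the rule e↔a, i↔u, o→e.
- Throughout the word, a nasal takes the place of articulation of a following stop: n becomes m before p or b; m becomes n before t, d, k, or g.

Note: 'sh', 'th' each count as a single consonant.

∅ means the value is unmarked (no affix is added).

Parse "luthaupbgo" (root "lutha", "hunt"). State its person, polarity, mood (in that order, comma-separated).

Segment: lutha-up-b-go.
person: -up → 1st person.
polarity: -b → negative.
mood: -go → conditional.

1st person, negative, conditional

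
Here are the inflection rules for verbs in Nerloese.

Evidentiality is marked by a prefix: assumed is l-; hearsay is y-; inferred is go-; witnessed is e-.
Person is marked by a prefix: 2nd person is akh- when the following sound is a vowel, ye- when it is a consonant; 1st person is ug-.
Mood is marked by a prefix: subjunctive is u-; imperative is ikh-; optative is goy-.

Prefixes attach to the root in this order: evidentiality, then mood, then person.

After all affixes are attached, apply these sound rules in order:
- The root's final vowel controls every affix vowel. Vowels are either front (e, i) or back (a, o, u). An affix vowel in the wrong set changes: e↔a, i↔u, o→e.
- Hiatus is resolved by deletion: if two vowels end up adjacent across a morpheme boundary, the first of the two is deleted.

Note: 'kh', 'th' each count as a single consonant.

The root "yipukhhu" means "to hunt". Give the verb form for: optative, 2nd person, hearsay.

yagoyyyipukhhu

Attach evidentiality hearsay y- → yyipukhhu.
Attach mood optative goy- → goyyyipukhhu.
Attach person 2nd person ye- (before consonant 'g') → yegoyyyipukhhu.
Apply vowel harmony: yegoyyyipukhhu → yagoyyyipukhhu.
Vowel deletion: no change.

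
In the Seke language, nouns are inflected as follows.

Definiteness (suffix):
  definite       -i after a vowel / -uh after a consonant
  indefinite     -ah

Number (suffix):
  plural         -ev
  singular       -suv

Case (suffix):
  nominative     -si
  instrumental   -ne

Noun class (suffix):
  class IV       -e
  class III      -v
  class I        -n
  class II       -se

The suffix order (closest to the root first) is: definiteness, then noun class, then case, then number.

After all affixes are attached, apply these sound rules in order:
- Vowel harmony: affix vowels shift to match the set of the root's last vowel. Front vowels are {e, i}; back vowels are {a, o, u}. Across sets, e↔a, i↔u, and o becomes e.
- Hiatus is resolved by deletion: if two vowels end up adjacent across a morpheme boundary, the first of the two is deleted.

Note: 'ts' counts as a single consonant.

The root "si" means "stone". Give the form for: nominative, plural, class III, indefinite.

sehvsev

Attach definiteness indefinite -ah → siah.
Attach noun class class III -v → siahv.
Attach case nominative -si → siahvsi.
Attach number plural -ev → siahvsiev.
Apply vowel harmony: siahvsiev → siehvsiev.
Apply vowel deletion: siehvsiev → sehvsev.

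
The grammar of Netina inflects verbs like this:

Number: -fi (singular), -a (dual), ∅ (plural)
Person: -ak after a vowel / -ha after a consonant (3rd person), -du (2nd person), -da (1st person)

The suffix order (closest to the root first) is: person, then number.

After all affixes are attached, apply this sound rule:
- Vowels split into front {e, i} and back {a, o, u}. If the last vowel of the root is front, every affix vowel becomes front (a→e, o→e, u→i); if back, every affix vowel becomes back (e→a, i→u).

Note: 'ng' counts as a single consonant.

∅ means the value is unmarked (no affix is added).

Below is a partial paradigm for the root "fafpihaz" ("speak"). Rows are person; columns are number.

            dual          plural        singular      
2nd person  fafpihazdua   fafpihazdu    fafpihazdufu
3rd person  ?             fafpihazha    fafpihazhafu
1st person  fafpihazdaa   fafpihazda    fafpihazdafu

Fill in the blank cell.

Attach person 3rd person -ha (after consonant 'z') → fafpihazha.
Attach number dual -a → fafpihazhaa.
Vowel harmony: no change.

fafpihazhaa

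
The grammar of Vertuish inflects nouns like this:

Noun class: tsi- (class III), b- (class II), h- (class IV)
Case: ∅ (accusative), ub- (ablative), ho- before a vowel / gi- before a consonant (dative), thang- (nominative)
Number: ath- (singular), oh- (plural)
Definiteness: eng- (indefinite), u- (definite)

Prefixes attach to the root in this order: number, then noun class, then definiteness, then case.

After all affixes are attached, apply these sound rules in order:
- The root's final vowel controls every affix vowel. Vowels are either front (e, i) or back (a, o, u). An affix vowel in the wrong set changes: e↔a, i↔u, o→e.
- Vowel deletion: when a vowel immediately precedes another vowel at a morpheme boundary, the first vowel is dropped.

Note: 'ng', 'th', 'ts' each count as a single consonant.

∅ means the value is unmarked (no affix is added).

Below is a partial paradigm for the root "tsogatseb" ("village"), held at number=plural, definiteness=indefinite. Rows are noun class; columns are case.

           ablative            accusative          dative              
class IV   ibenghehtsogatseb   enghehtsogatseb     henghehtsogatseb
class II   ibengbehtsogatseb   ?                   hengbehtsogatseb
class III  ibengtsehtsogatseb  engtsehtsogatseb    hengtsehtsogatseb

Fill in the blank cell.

engbehtsogatseb

Attach number plural oh- → ohtsogatseb.
Attach noun class class II b- → bohtsogatseb.
Attach definiteness indefinite eng- → engbohtsogatseb.
case = accusative: zero marking, form stays engbohtsogatseb.
Apply vowel harmony: engbohtsogatseb → engbehtsogatseb.
Vowel deletion: no change.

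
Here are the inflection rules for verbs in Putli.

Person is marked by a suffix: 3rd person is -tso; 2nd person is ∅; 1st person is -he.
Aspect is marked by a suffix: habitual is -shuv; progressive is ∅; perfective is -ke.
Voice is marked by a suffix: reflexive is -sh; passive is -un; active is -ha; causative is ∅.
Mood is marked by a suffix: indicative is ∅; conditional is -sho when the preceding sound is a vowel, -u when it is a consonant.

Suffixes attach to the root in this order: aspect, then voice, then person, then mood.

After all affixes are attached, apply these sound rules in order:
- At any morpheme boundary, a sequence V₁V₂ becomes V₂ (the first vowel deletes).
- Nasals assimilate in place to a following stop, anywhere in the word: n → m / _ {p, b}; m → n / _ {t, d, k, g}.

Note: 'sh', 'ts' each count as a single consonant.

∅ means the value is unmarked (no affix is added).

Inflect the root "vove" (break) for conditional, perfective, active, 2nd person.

vovekehasho

Attach aspect perfective -ke → voveke.
Attach voice active -ha → vovekeha.
person = 2nd person: zero marking, form stays vovekeha.
Attach mood conditional -sho (after vowel 'a') → vovekehasho.
Vowel deletion: no change.
Nasal assimilation: no change.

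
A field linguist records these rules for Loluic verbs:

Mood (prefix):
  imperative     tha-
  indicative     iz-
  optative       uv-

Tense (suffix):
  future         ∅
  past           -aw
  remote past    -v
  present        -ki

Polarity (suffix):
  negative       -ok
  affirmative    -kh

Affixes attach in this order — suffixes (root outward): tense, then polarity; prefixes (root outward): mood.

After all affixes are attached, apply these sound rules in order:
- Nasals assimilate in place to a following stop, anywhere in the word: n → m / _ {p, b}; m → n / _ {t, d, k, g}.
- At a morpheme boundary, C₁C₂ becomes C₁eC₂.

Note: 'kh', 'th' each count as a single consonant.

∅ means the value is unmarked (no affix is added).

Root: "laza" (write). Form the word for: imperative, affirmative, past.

thalazaawekh

Attach tense past -aw → lazaaw.
Attach mood imperative tha- → thalazaaw.
Attach polarity affirmative -kh → thalazaawkh.
Nasal assimilation: no change.
Apply epenthesis: thalazaawkh → thalazaawekh.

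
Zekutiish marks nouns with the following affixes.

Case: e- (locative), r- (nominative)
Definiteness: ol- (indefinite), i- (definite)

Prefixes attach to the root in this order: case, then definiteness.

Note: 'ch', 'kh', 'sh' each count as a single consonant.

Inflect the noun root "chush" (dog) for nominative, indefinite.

olrchush

Attach case nominative r- → rchush.
Attach definiteness indefinite ol- → olrchush.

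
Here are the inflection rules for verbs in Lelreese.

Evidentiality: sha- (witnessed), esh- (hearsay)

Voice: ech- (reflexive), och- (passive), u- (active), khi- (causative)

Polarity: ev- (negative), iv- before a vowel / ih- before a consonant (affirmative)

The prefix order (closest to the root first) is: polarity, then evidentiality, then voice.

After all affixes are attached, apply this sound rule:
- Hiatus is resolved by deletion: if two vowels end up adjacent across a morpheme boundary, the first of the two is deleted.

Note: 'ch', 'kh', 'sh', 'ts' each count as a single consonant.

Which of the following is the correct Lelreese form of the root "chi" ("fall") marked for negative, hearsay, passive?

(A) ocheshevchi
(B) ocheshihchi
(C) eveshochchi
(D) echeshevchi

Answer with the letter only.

A

Attach polarity negative ev- → evchi.
Attach evidentiality hearsay esh- → eshevchi.
Attach voice passive och- → ocheshevchi.
Vowel deletion: no change.
So the correct form is ocheshevchi, option (A).
(B) ocheshihchi is wrong: it uses affirmative instead of negative for polarity.
(C) eveshochchi is wrong: it has the affixes in the wrong order.
(D) echeshevchi is wrong: it uses reflexive instead of passive for voice.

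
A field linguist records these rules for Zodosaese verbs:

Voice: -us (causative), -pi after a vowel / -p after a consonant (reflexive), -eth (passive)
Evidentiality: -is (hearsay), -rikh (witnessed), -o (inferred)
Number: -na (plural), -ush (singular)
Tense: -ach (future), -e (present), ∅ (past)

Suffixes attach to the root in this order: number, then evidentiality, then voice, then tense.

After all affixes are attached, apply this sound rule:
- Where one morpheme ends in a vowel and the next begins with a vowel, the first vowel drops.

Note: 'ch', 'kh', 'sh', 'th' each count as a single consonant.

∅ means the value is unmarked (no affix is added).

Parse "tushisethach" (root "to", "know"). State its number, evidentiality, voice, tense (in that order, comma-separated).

singular, hearsay, passive, future

Segment: to-ush-is-eth-ach.
number: -ush → singular.
evidentiality: -is → hearsay.
voice: -eth → passive.
tense: -ach → future.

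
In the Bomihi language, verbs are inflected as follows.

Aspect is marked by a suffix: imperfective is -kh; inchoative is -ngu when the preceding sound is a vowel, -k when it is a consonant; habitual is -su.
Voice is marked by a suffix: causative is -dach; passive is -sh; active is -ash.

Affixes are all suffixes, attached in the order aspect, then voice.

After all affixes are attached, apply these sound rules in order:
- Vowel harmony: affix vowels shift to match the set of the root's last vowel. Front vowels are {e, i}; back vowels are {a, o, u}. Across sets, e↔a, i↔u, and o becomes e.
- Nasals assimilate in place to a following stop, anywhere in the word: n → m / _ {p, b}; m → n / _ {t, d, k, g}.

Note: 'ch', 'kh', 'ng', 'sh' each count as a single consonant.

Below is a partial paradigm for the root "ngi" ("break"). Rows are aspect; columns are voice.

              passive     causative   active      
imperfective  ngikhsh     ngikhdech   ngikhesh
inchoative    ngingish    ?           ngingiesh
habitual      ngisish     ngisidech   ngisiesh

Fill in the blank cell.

ngingidech

Attach aspect inchoative -ngu (after vowel 'i') → ngingu.
Attach voice causative -dach → ngingudach.
Apply vowel harmony: ngingudach → ngingidech.
Nasal assimilation: no change.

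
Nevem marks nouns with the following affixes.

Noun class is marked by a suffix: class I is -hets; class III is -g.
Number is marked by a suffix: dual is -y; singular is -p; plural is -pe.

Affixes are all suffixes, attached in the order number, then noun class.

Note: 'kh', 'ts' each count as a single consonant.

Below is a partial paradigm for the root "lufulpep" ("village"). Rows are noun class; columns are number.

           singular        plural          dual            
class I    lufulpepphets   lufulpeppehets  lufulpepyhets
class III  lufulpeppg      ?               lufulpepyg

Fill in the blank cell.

lufulpeppeg

Attach number plural -pe → lufulpeppe.
Attach noun class class III -g → lufulpeppeg.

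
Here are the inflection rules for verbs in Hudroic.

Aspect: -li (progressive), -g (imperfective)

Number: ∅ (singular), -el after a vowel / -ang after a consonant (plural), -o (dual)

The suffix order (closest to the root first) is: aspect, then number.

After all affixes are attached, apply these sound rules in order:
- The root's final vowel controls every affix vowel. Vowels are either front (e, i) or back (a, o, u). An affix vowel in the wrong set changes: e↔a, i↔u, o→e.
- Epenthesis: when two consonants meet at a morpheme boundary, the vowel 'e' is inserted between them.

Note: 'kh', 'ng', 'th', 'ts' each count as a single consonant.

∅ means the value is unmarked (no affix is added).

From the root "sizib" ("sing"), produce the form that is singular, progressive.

Attach aspect progressive -li → sizibli.
number = singular: zero marking, form stays sizibli.
Vowel harmony: no change.
Apply epenthesis: sizibli → sizibeli.

sizibeli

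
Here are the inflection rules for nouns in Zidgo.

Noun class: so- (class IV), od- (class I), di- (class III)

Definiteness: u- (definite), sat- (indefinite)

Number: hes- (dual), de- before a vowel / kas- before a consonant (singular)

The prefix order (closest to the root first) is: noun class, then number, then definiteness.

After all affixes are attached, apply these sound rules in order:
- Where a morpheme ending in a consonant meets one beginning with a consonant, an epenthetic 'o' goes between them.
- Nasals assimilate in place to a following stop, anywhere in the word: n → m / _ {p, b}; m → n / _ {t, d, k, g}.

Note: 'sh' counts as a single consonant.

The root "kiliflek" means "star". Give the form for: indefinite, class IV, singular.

Attach noun class class IV so- → sokiliflek.
Attach number singular kas- (before consonant 's') → kassokiliflek.
Attach definiteness indefinite sat- → satkassokiliflek.
Apply epenthesis: satkassokiliflek → satokasosokiliflek.
Nasal assimilation: no change.

satokasosokiliflek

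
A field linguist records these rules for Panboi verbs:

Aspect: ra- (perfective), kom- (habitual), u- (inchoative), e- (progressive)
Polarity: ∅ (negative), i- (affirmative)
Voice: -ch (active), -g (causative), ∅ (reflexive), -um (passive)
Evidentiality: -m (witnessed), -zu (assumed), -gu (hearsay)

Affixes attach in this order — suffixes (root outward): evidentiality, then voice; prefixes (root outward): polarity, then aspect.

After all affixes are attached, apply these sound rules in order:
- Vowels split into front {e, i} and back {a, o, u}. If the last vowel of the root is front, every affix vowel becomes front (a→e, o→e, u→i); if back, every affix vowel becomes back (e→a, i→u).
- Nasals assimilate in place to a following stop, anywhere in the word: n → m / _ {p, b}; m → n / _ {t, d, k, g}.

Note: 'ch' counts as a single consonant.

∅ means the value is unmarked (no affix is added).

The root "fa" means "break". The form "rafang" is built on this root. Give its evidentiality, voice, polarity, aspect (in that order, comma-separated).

witnessed, causative, negative, perfective

Segment: ra-fa-m-g.
evidentiality: -m → witnessed.
voice: -g → causative.
polarity: ∅ → negative.
aspect: ra- → perfective.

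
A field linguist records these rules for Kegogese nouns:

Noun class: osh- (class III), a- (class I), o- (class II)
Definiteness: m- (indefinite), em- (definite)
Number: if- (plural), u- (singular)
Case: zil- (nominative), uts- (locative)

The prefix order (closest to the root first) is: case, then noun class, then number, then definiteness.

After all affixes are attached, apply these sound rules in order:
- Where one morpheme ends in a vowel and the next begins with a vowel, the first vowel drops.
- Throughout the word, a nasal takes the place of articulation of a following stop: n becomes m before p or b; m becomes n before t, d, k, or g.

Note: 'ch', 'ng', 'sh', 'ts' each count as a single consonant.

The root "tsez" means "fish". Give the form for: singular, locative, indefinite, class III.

moshutstsez

Attach case locative uts- → utstsez.
Attach noun class class III osh- → oshutstsez.
Attach number singular u- → uoshutstsez.
Attach definiteness indefinite m- → muoshutstsez.
Apply vowel deletion: muoshutstsez → moshutstsez.
Nasal assimilation: no change.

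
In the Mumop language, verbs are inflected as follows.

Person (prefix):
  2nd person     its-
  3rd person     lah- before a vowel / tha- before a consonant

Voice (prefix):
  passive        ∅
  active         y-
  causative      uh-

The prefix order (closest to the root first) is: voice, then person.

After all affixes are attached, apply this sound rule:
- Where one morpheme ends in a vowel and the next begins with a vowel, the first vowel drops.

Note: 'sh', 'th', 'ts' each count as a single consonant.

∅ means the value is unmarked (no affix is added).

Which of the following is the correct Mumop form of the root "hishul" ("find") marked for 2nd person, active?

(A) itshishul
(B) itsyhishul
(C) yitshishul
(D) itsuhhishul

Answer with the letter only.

Attach voice active y- → yhishul.
Attach person 2nd person its- → itsyhishul.
Vowel deletion: no change.
So the correct form is itsyhishul, option (B).
(A) itshishul is wrong: it uses passive instead of active for voice.
(C) yitshishul is wrong: it has the affixes in the wrong order.
(D) itsuhhishul is wrong: it uses causative instead of active for voice.

B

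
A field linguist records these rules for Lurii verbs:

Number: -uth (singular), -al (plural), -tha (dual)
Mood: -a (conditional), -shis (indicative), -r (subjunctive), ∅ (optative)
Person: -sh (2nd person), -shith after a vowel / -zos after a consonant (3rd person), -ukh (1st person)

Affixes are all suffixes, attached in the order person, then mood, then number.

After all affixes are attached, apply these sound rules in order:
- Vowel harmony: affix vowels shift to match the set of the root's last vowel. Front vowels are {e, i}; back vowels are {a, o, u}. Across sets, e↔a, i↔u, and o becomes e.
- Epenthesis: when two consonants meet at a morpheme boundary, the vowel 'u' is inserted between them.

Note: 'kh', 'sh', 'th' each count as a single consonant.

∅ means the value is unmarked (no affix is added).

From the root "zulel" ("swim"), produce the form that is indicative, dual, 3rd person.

zuleluzesushisuthe

Attach person 3rd person -zos (after consonant 'l') → zulelzos.
Attach mood indicative -shis → zulelzosshis.
Attach number dual -tha → zulelzosshistha.
Apply vowel harmony: zulelzosshistha → zulelzesshisthe.
Apply epenthesis: zulelzesshisthe → zuleluzesushisuthe.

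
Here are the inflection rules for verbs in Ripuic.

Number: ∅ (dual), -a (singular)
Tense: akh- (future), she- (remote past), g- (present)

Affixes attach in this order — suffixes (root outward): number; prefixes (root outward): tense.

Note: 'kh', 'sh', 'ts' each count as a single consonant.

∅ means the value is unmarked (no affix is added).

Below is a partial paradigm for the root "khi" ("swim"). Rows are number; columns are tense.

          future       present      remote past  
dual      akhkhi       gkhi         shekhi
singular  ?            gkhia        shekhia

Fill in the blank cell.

akhkhia

Attach number singular -a → khia.
Attach tense future akh- → akhkhia.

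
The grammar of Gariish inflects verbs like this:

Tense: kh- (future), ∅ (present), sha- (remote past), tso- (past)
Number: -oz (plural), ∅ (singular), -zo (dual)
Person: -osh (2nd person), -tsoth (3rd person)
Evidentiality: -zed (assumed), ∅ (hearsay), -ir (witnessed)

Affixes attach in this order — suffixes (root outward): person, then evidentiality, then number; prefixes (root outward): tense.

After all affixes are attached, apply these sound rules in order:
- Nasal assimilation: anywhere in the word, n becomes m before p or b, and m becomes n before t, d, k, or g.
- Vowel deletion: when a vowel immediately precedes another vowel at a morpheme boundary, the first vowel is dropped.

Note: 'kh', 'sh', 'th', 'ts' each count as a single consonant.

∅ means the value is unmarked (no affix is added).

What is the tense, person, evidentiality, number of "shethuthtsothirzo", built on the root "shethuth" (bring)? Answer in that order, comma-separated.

present, 3rd person, witnessed, dual

Segment: shethuth-tsoth-ir-zo.
tense: ∅ → present.
person: -tsoth → 3rd person.
evidentiality: -ir → witnessed.
number: -zo → dual.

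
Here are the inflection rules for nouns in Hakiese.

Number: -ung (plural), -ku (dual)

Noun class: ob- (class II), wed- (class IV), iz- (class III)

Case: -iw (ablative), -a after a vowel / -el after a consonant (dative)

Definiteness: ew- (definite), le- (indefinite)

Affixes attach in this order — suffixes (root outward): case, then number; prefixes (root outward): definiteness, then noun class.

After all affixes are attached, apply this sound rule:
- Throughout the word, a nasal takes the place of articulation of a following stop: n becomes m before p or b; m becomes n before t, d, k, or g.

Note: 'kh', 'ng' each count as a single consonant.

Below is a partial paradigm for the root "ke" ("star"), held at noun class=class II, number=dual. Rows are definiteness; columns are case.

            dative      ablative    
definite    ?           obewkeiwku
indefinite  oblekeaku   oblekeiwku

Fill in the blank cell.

obewkeaku

Attach definiteness definite ew- → ewke.
Attach noun class class II ob- → obewke.
Attach case dative -a (after vowel 'e') → obewkea.
Attach number dual -ku → obewkeaku.
Nasal assimilation: no change.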